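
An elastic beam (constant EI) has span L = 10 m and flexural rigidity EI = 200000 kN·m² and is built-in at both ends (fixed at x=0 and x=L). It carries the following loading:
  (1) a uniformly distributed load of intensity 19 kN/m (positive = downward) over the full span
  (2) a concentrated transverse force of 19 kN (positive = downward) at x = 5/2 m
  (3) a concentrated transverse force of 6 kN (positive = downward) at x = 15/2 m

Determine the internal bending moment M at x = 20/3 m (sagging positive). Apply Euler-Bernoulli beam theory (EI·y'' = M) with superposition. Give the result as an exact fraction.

Load 1 — uniform load w=19 kN/m over full span:
  M_1 = wLx/2 - wL²/12 - wx²/2 = 19·10·(20/3)/2 - 19·10²/12 - 19·(20/3)²/2 = 475/9 kN·m
Load 2 — point force P=19 kN at a=5/2 m (b=L-a=15/2):
  M_2 = Pa²(a+3b)(L-x)/L³ - Pa²b/L²  [x>a] = 19·(5/2)²·((5/2)+3·(15/2))·(10-(20/3))/10³ - 19·(5/2)²·(15/2)/10² = 95/96 kN·m
Load 3 — point force P=6 kN at a=15/2 m (b=L-a=5/2):
  M_3 = Pb²(3a+b)x/L³ - Pab²/L²  [x≤a] = 6·(5/2)²·(3·(15/2)+(5/2))·(20/3)/10³ - 6·(15/2)·(5/2)²/10² = 55/16 kN·m
Superposition: M = Σ M_i = 16475/288 kN·m ≈ 57.204861 kN·m

M(20/3) = 16475/288 kN·m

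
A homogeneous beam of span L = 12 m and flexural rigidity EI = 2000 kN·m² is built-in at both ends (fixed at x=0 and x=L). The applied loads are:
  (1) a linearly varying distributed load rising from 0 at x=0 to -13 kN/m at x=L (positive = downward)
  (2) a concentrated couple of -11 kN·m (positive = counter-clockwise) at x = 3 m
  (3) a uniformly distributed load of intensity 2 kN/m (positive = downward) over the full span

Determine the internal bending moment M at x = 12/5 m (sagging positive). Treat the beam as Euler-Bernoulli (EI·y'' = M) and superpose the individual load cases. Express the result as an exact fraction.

Load 1 — triangular load w₀=-13 kN/m (0→w₀ over full span):
  M_1 = 3w₀Lx/20 - w₀L²/30 - w₀x³/(6L) = 3·(-13)·12·(12/5)/20 - (-13)·12²/30 - (-13)·(12/5)³/(6·12) = 1092/125 kN·m
Load 2 — applied couple M₀=-11 kN·m at a=3 m (b=L-a=9):
  M_2 = R_Ax - M_A  [x≤a] with R_A=-33/32, M_A=33/16 = (-33/32)·(12/5) - (33/16) = -363/80 kN·m
Load 3 — uniform load w=2 kN/m over full span:
  M_3 = wLx/2 - wL²/12 - wx²/2 = 2·12·(12/5)/2 - 2·12²/12 - 2·(12/5)²/2 = -24/25 kN·m
Superposition: M = Σ M_i = 6477/2000 kN·m ≈ 3.238500 kN·m

M(12/5) = 6477/2000 kN·m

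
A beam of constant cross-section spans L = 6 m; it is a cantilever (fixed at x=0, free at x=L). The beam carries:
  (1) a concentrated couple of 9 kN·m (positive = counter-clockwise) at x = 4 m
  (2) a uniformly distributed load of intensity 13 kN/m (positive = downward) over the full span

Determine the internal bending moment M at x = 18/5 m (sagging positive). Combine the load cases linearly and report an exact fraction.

Load 1 — applied couple M₀=9 kN·m at a=4 m (b=L-a=2):
  M_1 = M₀  [x≤a] = 9 = 9 kN·m
Load 2 — uniform load w=13 kN/m over full span:
  M_2 = -w(L-x)²/2 = -13·(6-(18/5))²/2 = -936/25 kN·m
Superposition: M = Σ M_i = -711/25 kN·m ≈ -28.440000 kN·m

M(18/5) = -711/25 kN·m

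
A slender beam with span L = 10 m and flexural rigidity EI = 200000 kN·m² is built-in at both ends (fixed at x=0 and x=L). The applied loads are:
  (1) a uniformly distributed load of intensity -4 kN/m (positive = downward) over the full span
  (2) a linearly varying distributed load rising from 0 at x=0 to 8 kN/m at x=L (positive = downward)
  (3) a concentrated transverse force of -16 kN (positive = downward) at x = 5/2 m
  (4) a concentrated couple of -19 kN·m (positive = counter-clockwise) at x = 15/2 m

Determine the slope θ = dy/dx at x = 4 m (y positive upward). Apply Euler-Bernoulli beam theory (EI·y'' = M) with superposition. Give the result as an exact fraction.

Load 1 — uniform load w=-4 kN/m over full span:
  θ_1 = -wx(L-x)(L-2x)/(12EI) = -(-4)·4·(10-4)·(10-2·4)/(12·200000) = 1/12500 rad
Load 2 — triangular load w₀=8 kN/m (0→w₀ over full span):
  θ_2 = -w₀(2x(L-x)(L-2x)(x+2L)+x²(L-x)²)/(120LEI) = -8·(2·4·(10-4)·(10-2·4)·(4+2·10)+4²·(10-4)²)/(120·10·200000) = -3/31250 rad
Load 3 — point force P=-16 kN at a=5/2 m (b=L-a=15/2):
  θ_3 = Pa²(L-x)(2bL-(3b+a)(L-x))/(2L³EI)  [x>a] = (-16)·(5/2)²·(10-4)·(2·(15/2)·10-(3·(15/2)+(5/2))·(10-4))/(2·10³·200000) = 0 rad
Load 4 — applied couple M₀=-19 kN·m at a=15/2 m (b=L-a=5/2):
  θ_4 = (R_Ax²/2 - M_Ax)/EI  [x≤a] with R_A=-171/80, M_A=-95/16 = ((-171/80)·4²/2 - (-95/16)·4)/200000 = 133/4000000 rad
Superposition: θ = Σ θ_i = 69/4000000 rad ≈ 0.000017 rad

θ(4) = 69/4000000 rad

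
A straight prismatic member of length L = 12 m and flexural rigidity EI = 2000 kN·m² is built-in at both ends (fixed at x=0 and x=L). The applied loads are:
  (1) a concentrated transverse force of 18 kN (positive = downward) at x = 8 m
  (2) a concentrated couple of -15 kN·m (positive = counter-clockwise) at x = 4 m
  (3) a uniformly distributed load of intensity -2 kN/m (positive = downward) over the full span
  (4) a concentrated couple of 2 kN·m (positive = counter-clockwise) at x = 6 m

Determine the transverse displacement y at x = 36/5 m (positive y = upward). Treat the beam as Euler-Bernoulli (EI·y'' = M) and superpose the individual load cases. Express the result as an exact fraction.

Load 1 — point force P=18 kN at a=8 m (b=L-a=4):
  y_1 = -Pb²x²(3aL-(3a+b)x)/(6L³EI)  [x≤a] = -18·4²·(36/5)²·(3·8·12-(3·8+4)·(36/5))/(6·12³·2000) = -972/15625 m
Load 2 — applied couple M₀=-15 kN·m at a=4 m (b=L-a=8):
  y_2 = (R_Ax³/6 - M_Ax²/2 - M₀(x-a)²/2)/EI  [x>a] with R_A=-5/3, M_A=0 = ((-5/3)·(36/5)³/6 - 0·(36/5)²/2 - (-15)·((36/5)-4)²/2)/2000 = -42/3125 m
Load 3 — uniform load w=-2 kN/m over full span:
  y_3 = -wx²(L-x)²/(24EI) = -(-2)·(36/5)²·(12-(36/5))²/(24·2000) = 3888/78125 m
Load 4 — applied couple M₀=2 kN·m at a=6 m (b=L-a=6):
  y_4 = (R_Ax³/6 - M_Ax²/2 - M₀(x-a)²/2)/EI  [x>a] with R_A=1/4, M_A=1/2 = ((1/4)·(36/5)³/6 - (1/2)·(36/5)²/2 - 2·((36/5)-6)²/2)/2000 = 9/15625 m
Superposition: y = Σ y_i = -1977/78125 m ≈ -0.025306 m

y(36/5) = -1977/78125 m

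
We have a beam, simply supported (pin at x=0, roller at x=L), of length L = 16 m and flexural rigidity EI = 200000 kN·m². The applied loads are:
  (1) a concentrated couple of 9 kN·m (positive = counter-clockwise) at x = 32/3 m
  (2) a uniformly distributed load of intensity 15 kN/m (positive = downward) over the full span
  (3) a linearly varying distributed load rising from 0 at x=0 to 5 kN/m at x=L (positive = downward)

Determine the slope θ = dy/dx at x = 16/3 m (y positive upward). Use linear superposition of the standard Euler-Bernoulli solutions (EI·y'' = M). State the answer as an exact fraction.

θ(16/3) = -44339/6075000 rad

Load 1 — applied couple M₀=9 kN·m at a=32/3 m (b=L-a=16/3):
  θ_1 = (M₀x²/(2L)+C₁)/EI  [x≤a] with C₁=M₀(3b²-L²)/(6L)=-16 = (9·(16/3)²/(2·16)+(-16))/200000 = -1/25000 rad
Load 2 — uniform load w=15 kN/m over full span:
  θ_2 = -w(L³-6Lx²+4x³)/(24EI) = -15·(16³-6·16·(16/3)²+4·(16/3)³)/(24·200000) = -104/16875 rad
Load 3 — triangular load w₀=5 kN/m (0→w₀ over full span):
  θ_3 = -w₀(7L⁴-30L²x²+15x⁴)/(360LEI) = -5·(7·16⁴-30·16²·(16/3)²+15·(16/3)⁴)/(360·16·200000) = -832/759375 rad
Superposition: θ = Σ θ_i = -44339/6075000 rad ≈ -0.007299 rad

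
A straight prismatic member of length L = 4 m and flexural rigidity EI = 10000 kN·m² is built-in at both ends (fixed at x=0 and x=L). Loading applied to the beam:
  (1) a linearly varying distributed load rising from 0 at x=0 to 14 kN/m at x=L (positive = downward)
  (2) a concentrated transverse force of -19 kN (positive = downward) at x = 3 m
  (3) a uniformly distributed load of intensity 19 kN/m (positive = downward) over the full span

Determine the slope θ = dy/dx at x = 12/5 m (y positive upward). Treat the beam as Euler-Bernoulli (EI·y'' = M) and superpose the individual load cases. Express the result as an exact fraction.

Load 1 — triangular load w₀=14 kN/m (0→w₀ over full span):
  θ_1 = -w₀(2x(L-x)(L-2x)(x+2L)+x²(L-x)²)/(120LEI) = -14·(2·(12/5)·(4-(12/5))·(4-2·(12/5))·((12/5)+2·4)+(12/5)²·(4-(12/5))²)/(120·4·10000) = 56/390625 rad
Load 2 — point force P=-19 kN at a=3 m (b=L-a=1):
  θ_2 = -Pb²x(2aL-(3a+b)x)/(2L³EI)  [x≤a] = -(-19)·1²·(12/5)·(2·3·4-(3·3+1)·(12/5))/(2·4³·10000) = 0 rad
Load 3 — uniform load w=19 kN/m over full span:
  θ_3 = -wx(L-x)(L-2x)/(12EI) = -19·(12/5)·(4-(12/5))·(4-2·(12/5))/(12·10000) = 38/78125 rad
Superposition: θ = Σ θ_i = 246/390625 rad ≈ 0.000630 rad

θ(12/5) = 246/390625 rad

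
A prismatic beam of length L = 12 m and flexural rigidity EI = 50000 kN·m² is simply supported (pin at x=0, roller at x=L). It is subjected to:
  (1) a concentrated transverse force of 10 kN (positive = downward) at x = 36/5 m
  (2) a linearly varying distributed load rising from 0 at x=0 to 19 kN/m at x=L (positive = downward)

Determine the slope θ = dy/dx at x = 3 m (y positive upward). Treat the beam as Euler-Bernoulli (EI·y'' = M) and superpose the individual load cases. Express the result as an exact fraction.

Load 1 — point force P=10 kN at a=36/5 m (b=L-a=24/5):
  θ_1 = -Pb(L²-b²-3x²)/(6LEI)  [x≤a] = -10·(24/5)·(12²-(24/5)²-3·3²)/(6·12·50000) = -783/625000 rad
Load 2 — triangular load w₀=19 kN/m (0→w₀ over full span):
  θ_2 = -w₀(7L⁴-30L²x²+15x⁴)/(360LEI) = -19·(7·12⁴-30·12²·3²+15·3⁴)/(360·12·50000) = -75639/8000000 rad
Superposition: θ = Σ θ_i = -428307/40000000 rad ≈ -0.010708 rad

θ(3) = -428307/40000000 rad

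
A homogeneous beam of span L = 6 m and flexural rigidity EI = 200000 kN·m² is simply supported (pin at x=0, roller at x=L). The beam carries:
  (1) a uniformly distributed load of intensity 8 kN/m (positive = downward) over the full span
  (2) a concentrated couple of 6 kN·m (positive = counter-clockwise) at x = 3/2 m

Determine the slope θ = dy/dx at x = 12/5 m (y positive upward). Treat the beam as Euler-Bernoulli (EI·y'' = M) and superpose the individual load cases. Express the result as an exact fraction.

θ(12/5) = -19707/200000000 rad

Load 1 — uniform load w=8 kN/m over full span:
  θ_1 = -w(L³-6Lx²+4x³)/(24EI) = -8·(6³-6·6·(12/5)²+4·(12/5)³)/(24·200000) = -333/3125000 rad
Load 2 — applied couple M₀=6 kN·m at a=3/2 m (b=L-a=9/2):
  θ_2 = (M₀x²/(2L)-M₀(x-a)+C₁)/EI  [x>a] with C₁=M₀(3b²-L²)/(6L)=33/8 = (6·(12/5)²/(2·6)-6·((12/5)-(3/2))+(33/8))/200000 = 321/40000000 rad
Superposition: θ = Σ θ_i = -19707/200000000 rad ≈ -0.000099 rad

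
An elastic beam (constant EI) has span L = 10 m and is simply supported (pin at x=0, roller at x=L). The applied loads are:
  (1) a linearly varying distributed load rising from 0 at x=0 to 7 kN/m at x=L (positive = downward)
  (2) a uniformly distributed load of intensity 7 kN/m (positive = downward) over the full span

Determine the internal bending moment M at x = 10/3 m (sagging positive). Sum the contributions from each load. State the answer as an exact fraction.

Load 1 — triangular load w₀=7 kN/m (0→w₀ over full span):
  M_1 = w₀Lx/6 - w₀x³/(6L) = 7·10·(10/3)/6 - 7·(10/3)³/(6·10) = 2800/81 kN·m
Load 2 — uniform load w=7 kN/m over full span:
  M_2 = wx(L-x)/2 = 7·(10/3)·(10-(10/3))/2 = 700/9 kN·m
Superposition: M = Σ M_i = 9100/81 kN·m ≈ 112.345679 kN·m

M(10/3) = 9100/81 kN·m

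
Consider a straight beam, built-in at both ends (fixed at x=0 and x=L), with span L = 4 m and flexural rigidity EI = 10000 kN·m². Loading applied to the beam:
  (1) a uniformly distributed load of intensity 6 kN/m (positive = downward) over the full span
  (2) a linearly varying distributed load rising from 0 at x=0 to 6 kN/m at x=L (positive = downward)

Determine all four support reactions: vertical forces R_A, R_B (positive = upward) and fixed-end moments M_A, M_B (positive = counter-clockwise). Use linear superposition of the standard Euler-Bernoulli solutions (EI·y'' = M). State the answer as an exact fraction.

Load 1 — uniform load w=6 kN/m over full span:
  R_A = wL/2 = 6·4/2 = 12 kN
  M_A = wL²/12 = 6·4²/12 = 8 kN·m
  R_B = wL/2 = 6·4/2 = 12 kN
  M_B = -wL²/12 = -6·4²/12 = -8 kN·m
Load 2 — triangular load w₀=6 kN/m (0→w₀ over full span):
  R_A = 3w₀L/20 = 3·6·4/20 = 18/5 kN
  M_A = w₀L²/30 = 6·4²/30 = 16/5 kN·m
  R_B = 7w₀L/20 = 7·6·4/20 = 42/5 kN
  M_B = -w₀L²/20 = -6·4²/20 = -24/5 kN·m
Superposition: R_A = 78/5 kN, M_A = 56/5 kN·m, R_B = 102/5 kN, M_B = -64/5 kN·m

R_A = 78/5 kN, M_A = 56/5 kN·m, R_B = 102/5 kN, M_B = -64/5 kN·m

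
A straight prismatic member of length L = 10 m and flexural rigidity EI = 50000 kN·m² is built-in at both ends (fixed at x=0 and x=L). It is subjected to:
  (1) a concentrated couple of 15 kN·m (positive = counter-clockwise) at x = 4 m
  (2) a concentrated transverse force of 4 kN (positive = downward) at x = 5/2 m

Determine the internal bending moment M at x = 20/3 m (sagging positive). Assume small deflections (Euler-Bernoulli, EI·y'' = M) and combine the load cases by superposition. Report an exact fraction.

Load 1 — applied couple M₀=15 kN·m at a=4 m (b=L-a=6):
  M_1 = R_Ax - M_A - M₀  [x>a] with R_A=54/25, M_A=9/5 = (54/25)·(20/3) - (9/5) - 15 = -12/5 kN·m
Load 2 — point force P=4 kN at a=5/2 m (b=L-a=15/2):
  M_2 = Pa²(a+3b)(L-x)/L³ - Pa²b/L²  [x>a] = 4·(5/2)²·((5/2)+3·(15/2))·(10-(20/3))/10³ - 4·(5/2)²·(15/2)/10² = 5/24 kN·m
Superposition: M = Σ M_i = -263/120 kN·m ≈ -2.191667 kN·m

M(20/3) = -263/120 kN·m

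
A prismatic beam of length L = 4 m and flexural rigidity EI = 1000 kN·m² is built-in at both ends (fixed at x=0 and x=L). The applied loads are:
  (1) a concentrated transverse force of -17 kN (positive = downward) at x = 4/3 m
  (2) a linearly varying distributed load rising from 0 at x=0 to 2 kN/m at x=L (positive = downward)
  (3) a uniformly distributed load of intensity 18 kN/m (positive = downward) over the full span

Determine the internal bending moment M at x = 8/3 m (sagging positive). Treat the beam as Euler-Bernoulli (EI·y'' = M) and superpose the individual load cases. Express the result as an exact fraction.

Load 1 — point force P=-17 kN at a=4/3 m (b=L-a=8/3):
  M_1 = Pa²(a+3b)(L-x)/L³ - Pa²b/L²  [x>a] = (-17)·(4/3)²·((4/3)+3·(8/3))·(4-(8/3))/4³ - (-17)·(4/3)²·(8/3)/4² = -68/81 kN·m
Load 2 — triangular load w₀=2 kN/m (0→w₀ over full span):
  M_2 = 3w₀Lx/20 - w₀L²/30 - w₀x³/(6L) = 3·2·4·(8/3)/20 - 2·4²/30 - 2·(8/3)³/(6·4) = 224/405 kN·m
Load 3 — uniform load w=18 kN/m over full span:
  M_3 = wLx/2 - wL²/12 - wx²/2 = 18·4·(8/3)/2 - 18·4²/12 - 18·(8/3)²/2 = 8 kN·m
Superposition: M = Σ M_i = 3124/405 kN·m ≈ 7.713580 kN·m

M(8/3) = 3124/405 kN·m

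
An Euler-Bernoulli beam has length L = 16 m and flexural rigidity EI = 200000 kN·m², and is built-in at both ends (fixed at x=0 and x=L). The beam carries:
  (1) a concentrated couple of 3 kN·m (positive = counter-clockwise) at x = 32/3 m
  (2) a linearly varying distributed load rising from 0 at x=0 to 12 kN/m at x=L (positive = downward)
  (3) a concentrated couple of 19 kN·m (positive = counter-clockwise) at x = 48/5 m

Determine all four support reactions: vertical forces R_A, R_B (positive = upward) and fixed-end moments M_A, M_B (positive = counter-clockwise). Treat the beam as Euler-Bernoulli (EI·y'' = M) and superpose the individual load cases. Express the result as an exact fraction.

Load 1 — applied couple M₀=3 kN·m at a=32/3 m (b=L-a=16/3):
  R_A = 6M₀ab/L³ = 6·3·(32/3)·(16/3)/16³ = 1/4 kN
  M_A = M₀b(2a-b)/L² = 3·(16/3)·(2·(32/3)-(16/3))/16² = 1 kN·m
  R_B = -6M₀ab/L³ = -6·3·(32/3)·(16/3)/16³ = -1/4 kN
  M_B = M₀a(2b-a)/L² = 3·(32/3)·(2·(16/3)-(32/3))/16² = 0 kN·m
Load 2 — triangular load w₀=12 kN/m (0→w₀ over full span):
  R_A = 3w₀L/20 = 3·12·16/20 = 144/5 kN
  M_A = w₀L²/30 = 12·16²/30 = 512/5 kN·m
  R_B = 7w₀L/20 = 7·12·16/20 = 336/5 kN
  M_B = -w₀L²/20 = -12·16²/20 = -768/5 kN·m
Load 3 — applied couple M₀=19 kN·m at a=48/5 m (b=L-a=32/5):
  R_A = 6M₀ab/L³ = 6·19·(48/5)·(32/5)/16³ = 171/100 kN
  M_A = M₀b(2a-b)/L² = 19·(32/5)·(2·(48/5)-(32/5))/16² = 152/25 kN·m
  R_B = -6M₀ab/L³ = -6·19·(48/5)·(32/5)/16³ = -171/100 kN
  M_B = M₀a(2b-a)/L² = 19·(48/5)·(2·(32/5)-(48/5))/16² = 57/25 kN·m
Superposition: R_A = 769/25 kN, M_A = 2737/25 kN·m, R_B = 1631/25 kN, M_B = -3783/25 kN·m

R_A = 769/25 kN, M_A = 2737/25 kN·m, R_B = 1631/25 kN, M_B = -3783/25 kN·m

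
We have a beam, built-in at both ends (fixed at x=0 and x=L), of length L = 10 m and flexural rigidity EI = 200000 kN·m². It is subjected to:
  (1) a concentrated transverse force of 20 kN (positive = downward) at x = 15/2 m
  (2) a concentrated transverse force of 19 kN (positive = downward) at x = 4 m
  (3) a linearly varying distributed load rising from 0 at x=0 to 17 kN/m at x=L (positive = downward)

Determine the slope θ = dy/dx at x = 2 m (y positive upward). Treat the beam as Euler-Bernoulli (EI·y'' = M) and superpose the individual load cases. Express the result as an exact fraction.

Load 1 — point force P=20 kN at a=15/2 m (b=L-a=5/2):
  θ_1 = -Pb²x(2aL-(3a+b)x)/(2L³EI)  [x≤a] = -20·(5/2)²·2·(2·(15/2)·10-(3·(15/2)+(5/2))·2)/(2·10³·200000) = -1/16000 rad
Load 2 — point force P=19 kN at a=4 m (b=L-a=6):
  θ_2 = -Pb²x(2aL-(3a+b)x)/(2L³EI)  [x≤a] = -19·6²·2·(2·4·10-(3·4+6)·2)/(2·10³·200000) = -1881/12500000 rad
Load 3 — triangular load w₀=17 kN/m (0→w₀ over full span):
  θ_3 = -w₀(2x(L-x)(L-2x)(x+2L)+x²(L-x)²)/(120LEI) = -17·(2·2·(10-2)·(10-2·2)·(2+2·10)+2²·(10-2)²)/(120·10·200000) = -119/375000 rad
Superposition: θ = Σ θ_i = -79547/150000000 rad ≈ -0.000530 rad

θ(2) = -79547/150000000 rad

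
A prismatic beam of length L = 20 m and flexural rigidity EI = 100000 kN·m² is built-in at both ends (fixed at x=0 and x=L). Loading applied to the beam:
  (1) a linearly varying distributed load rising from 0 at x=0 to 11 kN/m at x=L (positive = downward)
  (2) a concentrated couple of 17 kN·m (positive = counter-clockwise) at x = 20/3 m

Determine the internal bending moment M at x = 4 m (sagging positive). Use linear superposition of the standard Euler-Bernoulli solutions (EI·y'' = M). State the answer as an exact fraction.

Load 1 — triangular load w₀=11 kN/m (0→w₀ over full span):
  M_1 = 3w₀Lx/20 - w₀L²/30 - w₀x³/(6L) = 3·11·20·4/20 - 11·20²/30 - 11·4³/(6·20) = -308/15 kN·m
Load 2 — applied couple M₀=17 kN·m at a=20/3 m (b=L-a=40/3):
  M_2 = R_Ax - M_A  [x≤a] with R_A=17/15, M_A=0 = (17/15)·4 - 0 = 68/15 kN·m
Superposition: M = Σ M_i = -16 kN·m ≈ -16.000000 kN·m

M(4) = -16 kN·m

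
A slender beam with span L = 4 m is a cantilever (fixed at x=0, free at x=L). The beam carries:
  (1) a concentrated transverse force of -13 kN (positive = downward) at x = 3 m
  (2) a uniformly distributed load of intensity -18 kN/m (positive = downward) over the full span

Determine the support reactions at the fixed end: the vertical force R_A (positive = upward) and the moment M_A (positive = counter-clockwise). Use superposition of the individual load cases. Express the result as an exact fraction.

R_A = -85 kN, M_A = -183 kN·m

Load 1 — point force P=-13 kN at a=3 m (b=L-a=1):
  R_A = P = (-13) = -13 kN
  M_A = Pa = (-13)·3 = -39 kN·m
Load 2 — uniform load w=-18 kN/m over full span:
  R_A = wL = (-18)·4 = -72 kN
  M_A = wL²/2 = (-18)·4²/2 = -144 kN·m
Superposition: R_A = -85 kN, M_A = -183 kN·m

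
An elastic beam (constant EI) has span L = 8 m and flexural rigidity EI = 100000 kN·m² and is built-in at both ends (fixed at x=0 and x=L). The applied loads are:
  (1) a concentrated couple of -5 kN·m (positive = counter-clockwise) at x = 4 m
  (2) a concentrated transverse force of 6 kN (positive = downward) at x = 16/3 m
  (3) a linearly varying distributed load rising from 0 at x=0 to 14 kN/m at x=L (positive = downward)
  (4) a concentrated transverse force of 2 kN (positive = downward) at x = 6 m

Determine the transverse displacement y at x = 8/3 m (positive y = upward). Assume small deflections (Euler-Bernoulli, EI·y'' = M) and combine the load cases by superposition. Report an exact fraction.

Load 1 — applied couple M₀=-5 kN·m at a=4 m (b=L-a=4):
  y_1 = (R_Ax³/6 - M_Ax²/2)/EI  [x≤a] with R_A=-15/16, M_A=-5/4 = ((-15/16)·(8/3)³/6 - (-5/4)·(8/3)²/2)/100000 = 1/67500 m
Load 2 — point force P=6 kN at a=16/3 m (b=L-a=8/3):
  y_2 = -Pb²x²(3aL-(3a+b)x)/(6L³EI)  [x≤a] = -6·(8/3)²·(8/3)²·(3·(16/3)·8-(3·(16/3)+(8/3))·(8/3))/(6·8³·100000) = -176/2278125 m
Load 3 — triangular load w₀=14 kN/m (0→w₀ over full span):
  y_3 = -w₀x²(L-x)²(x+2L)/(120LEI) = -14·(8/3)²·(8-(8/3))²·((8/3)+2·8)/(120·8·100000) = -6272/11390625 m
Load 4 — point force P=2 kN at a=6 m (b=L-a=2):
  y_4 = -Pb²x²(3aL-(3a+b)x)/(6L³EI)  [x≤a] = -2·2²·(8/3)²·(3·6·8-(3·6+2)·(8/3))/(6·8³·100000) = -17/1012500 m
Superposition: y = Σ y_i = -4783/7593750 m ≈ -0.000630 m

y(8/3) = -4783/7593750 m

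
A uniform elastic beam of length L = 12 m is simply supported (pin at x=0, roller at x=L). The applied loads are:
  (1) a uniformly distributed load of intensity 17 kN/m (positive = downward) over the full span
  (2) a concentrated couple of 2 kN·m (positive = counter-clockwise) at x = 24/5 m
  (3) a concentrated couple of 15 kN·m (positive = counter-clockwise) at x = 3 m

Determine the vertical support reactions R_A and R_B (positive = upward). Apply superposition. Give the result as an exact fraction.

Load 1 — uniform load w=17 kN/m over full span:
  R_A = wL/2 = 17·12/2 = 102 kN
  R_B = wL/2 = 17·12/2 = 102 kN
Load 2 — applied couple M₀=2 kN·m at a=24/5 m (b=L-a=36/5):
  R_A = M₀/L = 2/12 = 1/6 kN
  R_B = -M₀/L = -2/12 = -1/6 kN
Load 3 — applied couple M₀=15 kN·m at a=3 m (b=L-a=9):
  R_A = M₀/L = 15/12 = 5/4 kN
  R_B = -M₀/L = -15/12 = -5/4 kN
Superposition: R_A = 1241/12 kN, R_B = 1207/12 kN

R_A = 1241/12 kN, R_B = 1207/12 kN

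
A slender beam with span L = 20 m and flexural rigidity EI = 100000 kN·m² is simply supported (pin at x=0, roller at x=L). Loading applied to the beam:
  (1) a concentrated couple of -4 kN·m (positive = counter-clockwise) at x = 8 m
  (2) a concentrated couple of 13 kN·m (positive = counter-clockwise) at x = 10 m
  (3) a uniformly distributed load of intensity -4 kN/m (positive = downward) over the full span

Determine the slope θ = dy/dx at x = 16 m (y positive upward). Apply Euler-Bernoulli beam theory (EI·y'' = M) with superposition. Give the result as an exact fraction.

Load 1 — applied couple M₀=-4 kN·m at a=8 m (b=L-a=12):
  θ_1 = (M₀x²/(2L)-M₀(x-a)+C₁)/EI  [x>a] with C₁=M₀(3b²-L²)/(6L)=-16/15 = ((-4)·16²/(2·20)-(-4)·(16-8)+(-16/15))/100000 = 1/18750 rad
Load 2 — applied couple M₀=13 kN·m at a=10 m (b=L-a=10):
  θ_2 = (M₀x²/(2L)-M₀(x-a)+C₁)/EI  [x>a] with C₁=M₀(3b²-L²)/(6L)=-65/6 = (13·16²/(2·20)-13·(16-10)+(-65/6))/100000 = -169/3000000 rad
Load 3 — uniform load w=-4 kN/m over full span:
  θ_3 = -w(L³-6Lx²+4x³)/(24EI) = -(-4)·(20³-6·20·16²+4·16³)/(24·100000) = -33/3125 rad
Superposition: θ = Σ θ_i = -10563/1000000 rad ≈ -0.010563 rad

θ(16) = -10563/1000000 rad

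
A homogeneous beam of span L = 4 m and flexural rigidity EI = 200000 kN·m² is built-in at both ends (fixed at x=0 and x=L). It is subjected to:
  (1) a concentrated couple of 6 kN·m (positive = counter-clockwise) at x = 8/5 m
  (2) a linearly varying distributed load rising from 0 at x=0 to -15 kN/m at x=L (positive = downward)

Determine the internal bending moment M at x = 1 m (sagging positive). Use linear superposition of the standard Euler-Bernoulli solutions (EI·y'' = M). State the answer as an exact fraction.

Load 1 — applied couple M₀=6 kN·m at a=8/5 m (b=L-a=12/5):
  M_1 = R_Ax - M_A  [x≤a] with R_A=54/25, M_A=18/25 = (54/25)·1 - (18/25) = 36/25 kN·m
Load 2 — triangular load w₀=-15 kN/m (0→w₀ over full span):
  M_2 = 3w₀Lx/20 - w₀L²/30 - w₀x³/(6L) = 3·(-15)·4·1/20 - (-15)·4²/30 - (-15)·1³/(6·4) = -3/8 kN·m
Superposition: M = Σ M_i = 213/200 kN·m ≈ 1.065000 kN·m

M(1) = 213/200 kN·m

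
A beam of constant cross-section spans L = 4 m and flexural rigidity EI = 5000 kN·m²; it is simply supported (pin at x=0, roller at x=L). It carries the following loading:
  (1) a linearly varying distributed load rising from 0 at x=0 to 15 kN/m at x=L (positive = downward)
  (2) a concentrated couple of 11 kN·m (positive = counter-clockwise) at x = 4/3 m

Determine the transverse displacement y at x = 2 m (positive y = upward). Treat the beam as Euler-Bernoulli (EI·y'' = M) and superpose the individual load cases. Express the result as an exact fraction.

y(2) = -17/4500 m

Load 1 — triangular load w₀=15 kN/m (0→w₀ over full span):
  y_1 = -w₀x(7L⁴-10L²x²+3x⁴)/(360LEI) = -15·2·(7·4⁴-10·4²·2²+3·2⁴)/(360·4·5000) = -1/200 m
Load 2 — applied couple M₀=11 kN·m at a=4/3 m (b=L-a=8/3):
  y_2 = (M₀x³/(6L)-M₀(x-a)²/2+C₁x)/EI  [x>a] with C₁=M₀(3b²-L²)/(6L)=22/9 = (11·2³/(6·4)-11·(2-(4/3))²/2+(22/9)·2)/5000 = 11/9000 m
Superposition: y = Σ y_i = -17/4500 m ≈ -0.003778 m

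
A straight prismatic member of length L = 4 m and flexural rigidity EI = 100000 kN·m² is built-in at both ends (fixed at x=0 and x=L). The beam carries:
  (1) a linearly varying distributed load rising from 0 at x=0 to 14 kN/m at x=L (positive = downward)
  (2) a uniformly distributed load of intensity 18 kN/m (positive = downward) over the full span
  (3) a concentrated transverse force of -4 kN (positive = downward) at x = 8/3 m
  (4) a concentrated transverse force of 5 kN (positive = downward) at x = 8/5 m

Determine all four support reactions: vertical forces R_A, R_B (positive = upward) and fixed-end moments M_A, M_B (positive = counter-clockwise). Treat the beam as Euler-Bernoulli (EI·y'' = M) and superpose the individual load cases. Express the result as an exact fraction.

R_A = 31457/675 kN, M_A = 22384/675 kN·m, R_B = 36718/675 kN, M_B = -23456/675 kN·m

Load 1 — triangular load w₀=14 kN/m (0→w₀ over full span):
  R_A = 3w₀L/20 = 3·14·4/20 = 42/5 kN
  M_A = w₀L²/30 = 14·4²/30 = 112/15 kN·m
  R_B = 7w₀L/20 = 7·14·4/20 = 98/5 kN
  M_B = -w₀L²/20 = -14·4²/20 = -56/5 kN·m
Load 2 — uniform load w=18 kN/m over full span:
  R_A = wL/2 = 18·4/2 = 36 kN
  M_A = wL²/12 = 18·4²/12 = 24 kN·m
  R_B = wL/2 = 18·4/2 = 36 kN
  M_B = -wL²/12 = -18·4²/12 = -24 kN·m
Load 3 — point force P=-4 kN at a=8/3 m (b=L-a=4/3):
  R_A = Pb²(3a+b)/L³ = (-4)·(4/3)²·(3·(8/3)+(4/3))/4³ = -28/27 kN
  M_A = Pab²/L² = (-4)·(8/3)·(4/3)²/4² = -32/27 kN·m
  R_B = Pa²(a+3b)/L³ = (-4)·(8/3)²·((8/3)+3·(4/3))/4³ = -80/27 kN
  M_B = -Pa²b/L² = -(-4)·(8/3)²·(4/3)/4² = 64/27 kN·m
Load 4 — point force P=5 kN at a=8/5 m (b=L-a=12/5):
  R_A = Pb²(3a+b)/L³ = 5·(12/5)²·(3·(8/5)+(12/5))/4³ = 81/25 kN
  M_A = Pab²/L² = 5·(8/5)·(12/5)²/4² = 72/25 kN·m
  R_B = Pa²(a+3b)/L³ = 5·(8/5)²·((8/5)+3·(12/5))/4³ = 44/25 kN
  M_B = -Pa²b/L² = -5·(8/5)²·(12/5)/4² = -48/25 kN·m
Superposition: R_A = 31457/675 kN, M_A = 22384/675 kN·m, R_B = 36718/675 kN, M_B = -23456/675 kN·m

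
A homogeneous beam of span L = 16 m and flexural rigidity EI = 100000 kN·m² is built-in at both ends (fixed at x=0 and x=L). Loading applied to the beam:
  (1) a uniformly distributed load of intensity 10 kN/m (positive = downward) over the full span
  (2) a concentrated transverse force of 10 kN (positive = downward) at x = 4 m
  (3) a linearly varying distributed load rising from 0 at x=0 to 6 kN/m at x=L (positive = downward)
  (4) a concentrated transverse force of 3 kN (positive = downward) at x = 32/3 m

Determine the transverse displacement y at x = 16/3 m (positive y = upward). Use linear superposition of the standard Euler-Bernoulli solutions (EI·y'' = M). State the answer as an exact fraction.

y(16/3) = -212728/11390625 m

Load 1 — uniform load w=10 kN/m over full span:
  y_1 = -wx²(L-x)²/(24EI) = -10·(16/3)²·(16-(16/3))²/(24·100000) = -2048/151875 m
Load 2 — point force P=10 kN at a=4 m (b=L-a=12):
  y_2 = -Pa²(L-x)²(3bL-(3b+a)(L-x))/(6L³EI)  [x>a] = -10·4²·(16-(16/3))²·(3·12·16-(3·12+4)·(16-(16/3)))/(6·16³·100000) = -56/50625 m
Load 3 — triangular load w₀=6 kN/m (0→w₀ over full span):
  y_3 = -w₀x²(L-x)²(x+2L)/(120LEI) = -6·(16/3)²·(16-(16/3))²·((16/3)+2·16)/(120·16·100000) = -14336/3796875 m
Load 4 — point force P=3 kN at a=32/3 m (b=L-a=16/3):
  y_4 = -Pb²x²(3aL-(3a+b)x)/(6L³EI)  [x≤a] = -3·(16/3)²·(16/3)²·(3·(32/3)·16-(3·(32/3)+(16/3))·(16/3))/(6·16³·100000) = -704/2278125 m
Superposition: y = Σ y_i = -212728/11390625 m ≈ -0.018676 m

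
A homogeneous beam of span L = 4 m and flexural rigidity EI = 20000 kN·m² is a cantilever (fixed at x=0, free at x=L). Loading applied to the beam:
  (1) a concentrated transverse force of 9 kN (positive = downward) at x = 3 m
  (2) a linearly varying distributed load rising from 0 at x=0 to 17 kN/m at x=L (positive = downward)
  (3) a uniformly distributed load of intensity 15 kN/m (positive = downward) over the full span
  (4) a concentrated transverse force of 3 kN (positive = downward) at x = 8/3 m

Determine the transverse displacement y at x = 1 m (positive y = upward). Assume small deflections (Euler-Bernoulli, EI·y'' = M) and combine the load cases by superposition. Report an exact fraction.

y(1) = -50797/9600000 m

Load 1 — point force P=9 kN at a=3 m (b=L-a=1):
  y_1 = -Px²(3a-x)/(6EI)  [x≤a] = -9·1²·(3·3-1)/(6·20000) = -3/5000 m
Load 2 — triangular load w₀=17 kN/m (0→w₀ over full span):
  y_2 = (w₀Lx³/12-w₀L²x²/6-w₀x⁵/(120L))/EI = (17·4·1³/12-17·4²·1²/6-17·1⁵/(120·4))/20000 = -19057/9600000 m
Load 3 — uniform load w=15 kN/m over full span:
  y_3 = -wx²(x²-4Lx+6L²)/(24EI) = -15·1²·(1²-4·4·1+6·4²)/(24·20000) = -81/32000 m
Load 4 — point force P=3 kN at a=8/3 m (b=L-a=4/3):
  y_4 = -Px²(3a-x)/(6EI)  [x≤a] = -3·1²·(3·(8/3)-1)/(6·20000) = -7/40000 m
Superposition: y = Σ y_i = -50797/9600000 m ≈ -0.005291 m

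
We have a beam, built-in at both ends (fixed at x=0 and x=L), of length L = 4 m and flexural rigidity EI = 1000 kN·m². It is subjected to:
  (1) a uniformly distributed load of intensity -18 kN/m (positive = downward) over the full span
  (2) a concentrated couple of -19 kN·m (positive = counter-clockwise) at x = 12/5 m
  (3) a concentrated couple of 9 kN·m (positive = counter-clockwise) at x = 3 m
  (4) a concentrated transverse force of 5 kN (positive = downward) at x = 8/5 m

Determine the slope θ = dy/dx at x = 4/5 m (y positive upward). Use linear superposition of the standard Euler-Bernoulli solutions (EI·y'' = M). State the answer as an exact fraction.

Load 1 — uniform load w=-18 kN/m over full span:
  θ_1 = -wx(L-x)(L-2x)/(12EI) = -(-18)·(4/5)·(4-(4/5))·(4-2·(4/5))/(12·1000) = 144/15625 rad
Load 2 — applied couple M₀=-19 kN·m at a=12/5 m (b=L-a=8/5):
  θ_2 = (R_Ax²/2 - M_Ax)/EI  [x≤a] with R_A=-171/25, M_A=-152/25 = ((-171/25)·(4/5)²/2 - (-152/25)·(4/5))/1000 = 209/78125 rad
Load 3 — applied couple M₀=9 kN·m at a=3 m (b=L-a=1):
  θ_3 = (R_Ax²/2 - M_Ax)/EI  [x≤a] with R_A=81/32, M_A=45/16 = ((81/32)·(4/5)²/2 - (45/16)·(4/5))/1000 = -9/6250 rad
Load 4 — point force P=5 kN at a=8/5 m (b=L-a=12/5):
  θ_4 = -Pb²x(2aL-(3a+b)x)/(2L³EI)  [x≤a] = -5·(12/5)²·(4/5)·(2·(8/5)·4-(3·(8/5)+(12/5))·(4/5))/(2·4³·1000) = -99/78125 rad
Superposition: θ = Σ θ_i = 287/31250 rad ≈ 0.009184 rad

θ(4/5) = 287/31250 rad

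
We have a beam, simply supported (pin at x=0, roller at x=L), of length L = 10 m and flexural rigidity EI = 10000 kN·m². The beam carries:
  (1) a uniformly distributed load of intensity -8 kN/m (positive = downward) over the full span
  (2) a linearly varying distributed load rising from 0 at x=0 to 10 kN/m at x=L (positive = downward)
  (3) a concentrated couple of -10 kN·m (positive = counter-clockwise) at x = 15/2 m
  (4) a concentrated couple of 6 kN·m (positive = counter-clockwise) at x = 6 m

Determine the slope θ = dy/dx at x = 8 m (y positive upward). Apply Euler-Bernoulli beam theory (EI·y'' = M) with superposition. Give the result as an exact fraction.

Load 1 — uniform load w=-8 kN/m over full span:
  θ_1 = -w(L³-6Lx²+4x³)/(24EI) = -(-8)·(10³-6·10·8²+4·8³)/(24·10000) = -33/1250 rad
Load 2 — triangular load w₀=10 kN/m (0→w₀ over full span):
  θ_2 = -w₀(7L⁴-30L²x²+15x⁴)/(360LEI) = -10·(7·10⁴-30·10²·8²+15·8⁴)/(360·10·10000) = 757/45000 rad
Load 3 — applied couple M₀=-10 kN·m at a=15/2 m (b=L-a=5/2):
  θ_3 = (M₀x²/(2L)-M₀(x-a)+C₁)/EI  [x>a] with C₁=M₀(3b²-L²)/(6L)=325/24 = ((-10)·8²/(2·10)-(-10)·(8-(15/2))+(325/24))/10000 = -323/240000 rad
Load 4 — applied couple M₀=6 kN·m at a=6 m (b=L-a=4):
  θ_4 = (M₀x²/(2L)-M₀(x-a)+C₁)/EI  [x>a] with C₁=M₀(3b²-L²)/(6L)=-26/5 = (6·8²/(2·10)-6·(8-6)+(-26/5))/10000 = 1/5000 rad
Superposition: θ = Σ θ_i = -7721/720000 rad ≈ -0.010724 rad

θ(8) = -7721/720000 rad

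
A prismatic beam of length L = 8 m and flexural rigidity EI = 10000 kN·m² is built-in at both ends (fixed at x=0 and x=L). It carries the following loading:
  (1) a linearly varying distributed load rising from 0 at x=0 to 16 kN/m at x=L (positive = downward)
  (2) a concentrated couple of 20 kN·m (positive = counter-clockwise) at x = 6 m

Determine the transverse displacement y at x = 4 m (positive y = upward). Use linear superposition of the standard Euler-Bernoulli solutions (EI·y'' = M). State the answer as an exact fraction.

y(4) = -79/7500 m

Load 1 — triangular load w₀=16 kN/m (0→w₀ over full span):
  y_1 = -w₀x²(L-x)²(x+2L)/(120LEI) = -16·4²·(8-4)²·(4+2·8)/(120·8·10000) = -16/1875 m
Load 2 — applied couple M₀=20 kN·m at a=6 m (b=L-a=2):
  y_2 = (R_Ax³/6 - M_Ax²/2)/EI  [x≤a] with R_A=45/16, M_A=25/4 = ((45/16)·4³/6 - (25/4)·4²/2)/10000 = -1/500 m
Superposition: y = Σ y_i = -79/7500 m ≈ -0.010533 m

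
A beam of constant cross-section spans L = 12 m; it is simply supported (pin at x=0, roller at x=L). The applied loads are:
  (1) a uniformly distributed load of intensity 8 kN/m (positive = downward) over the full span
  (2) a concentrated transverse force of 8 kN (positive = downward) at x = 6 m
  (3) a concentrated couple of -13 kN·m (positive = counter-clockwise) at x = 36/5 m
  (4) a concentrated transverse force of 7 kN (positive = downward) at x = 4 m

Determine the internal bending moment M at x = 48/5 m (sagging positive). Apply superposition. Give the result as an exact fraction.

M(48/5) = 2749/25 kN·m

Load 1 — uniform load w=8 kN/m over full span:
  M_1 = wx(L-x)/2 = 8·(48/5)·(12-(48/5))/2 = 2304/25 kN·m
Load 2 — point force P=8 kN at a=6 m (b=L-a=6):
  M_2 = Pa(L-x)/L  [x>a] = 8·6·(12-(48/5))/12 = 48/5 kN·m
Load 3 — applied couple M₀=-13 kN·m at a=36/5 m (b=L-a=24/5):
  M_3 = M₀x/L - M₀  [x>a] = (-13)·(48/5)/12 - (-13) = 13/5 kN·m
Load 4 — point force P=7 kN at a=4 m (b=L-a=8):
  M_4 = Pa(L-x)/L  [x>a] = 7·4·(12-(48/5))/12 = 28/5 kN·m
Superposition: M = Σ M_i = 2749/25 kN·m ≈ 109.960000 kN·m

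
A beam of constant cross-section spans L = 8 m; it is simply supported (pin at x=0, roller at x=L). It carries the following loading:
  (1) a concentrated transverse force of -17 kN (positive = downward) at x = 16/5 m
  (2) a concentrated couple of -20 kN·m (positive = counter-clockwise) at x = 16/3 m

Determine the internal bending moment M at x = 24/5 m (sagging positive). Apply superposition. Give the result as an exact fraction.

Load 1 — point force P=-17 kN at a=16/5 m (b=L-a=24/5):
  M_1 = Pa(L-x)/L  [x>a] = (-17)·(16/5)·(8-(24/5))/8 = -544/25 kN·m
Load 2 — applied couple M₀=-20 kN·m at a=16/3 m (b=L-a=8/3):
  M_2 = M₀x/L  [x≤a] = (-20)·(24/5)/8 = -12 kN·m
Superposition: M = Σ M_i = -844/25 kN·m ≈ -33.760000 kN·m

M(24/5) = -844/25 kN·m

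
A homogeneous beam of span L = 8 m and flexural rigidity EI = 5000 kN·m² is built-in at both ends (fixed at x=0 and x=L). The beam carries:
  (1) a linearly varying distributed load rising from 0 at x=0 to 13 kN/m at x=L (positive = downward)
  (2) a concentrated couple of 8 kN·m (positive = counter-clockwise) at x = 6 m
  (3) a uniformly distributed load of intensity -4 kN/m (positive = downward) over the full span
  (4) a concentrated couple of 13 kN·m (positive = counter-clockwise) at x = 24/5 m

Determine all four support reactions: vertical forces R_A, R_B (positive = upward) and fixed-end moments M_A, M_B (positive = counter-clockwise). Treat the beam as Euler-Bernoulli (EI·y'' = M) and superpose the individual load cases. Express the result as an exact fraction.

Load 1 — triangular load w₀=13 kN/m (0→w₀ over full span):
  R_A = 3w₀L/20 = 3·13·8/20 = 78/5 kN
  M_A = w₀L²/30 = 13·8²/30 = 416/15 kN·m
  R_B = 7w₀L/20 = 7·13·8/20 = 182/5 kN
  M_B = -w₀L²/20 = -13·8²/20 = -208/5 kN·m
Load 2 — applied couple M₀=8 kN·m at a=6 m (b=L-a=2):
  R_A = 6M₀ab/L³ = 6·8·6·2/8³ = 9/8 kN
  M_A = M₀b(2a-b)/L² = 8·2·(2·6-2)/8² = 5/2 kN·m
  R_B = -6M₀ab/L³ = -6·8·6·2/8³ = -9/8 kN
  M_B = M₀a(2b-a)/L² = 8·6·(2·2-6)/8² = -3/2 kN·m
Load 3 — uniform load w=-4 kN/m over full span:
  R_A = wL/2 = (-4)·8/2 = -16 kN
  M_A = wL²/12 = (-4)·8²/12 = -64/3 kN·m
  R_B = wL/2 = (-4)·8/2 = -16 kN
  M_B = -wL²/12 = -(-4)·8²/12 = 64/3 kN·m
Load 4 — applied couple M₀=13 kN·m at a=24/5 m (b=L-a=16/5):
  R_A = 6M₀ab/L³ = 6·13·(24/5)·(16/5)/8³ = 117/50 kN
  M_A = M₀b(2a-b)/L² = 13·(16/5)·(2·(24/5)-(16/5))/8² = 104/25 kN·m
  R_B = -6M₀ab/L³ = -6·13·(24/5)·(16/5)/8³ = -117/50 kN
  M_B = M₀a(2b-a)/L² = 13·(24/5)·(2·(16/5)-(24/5))/8² = 39/25 kN·m
Superposition: R_A = 613/200 kN, M_A = 653/50 kN·m, R_B = 3387/200 kN, M_B = -3031/150 kN·m

R_A = 613/200 kN, M_A = 653/50 kN·m, R_B = 3387/200 kN, M_B = -3031/150 kN·m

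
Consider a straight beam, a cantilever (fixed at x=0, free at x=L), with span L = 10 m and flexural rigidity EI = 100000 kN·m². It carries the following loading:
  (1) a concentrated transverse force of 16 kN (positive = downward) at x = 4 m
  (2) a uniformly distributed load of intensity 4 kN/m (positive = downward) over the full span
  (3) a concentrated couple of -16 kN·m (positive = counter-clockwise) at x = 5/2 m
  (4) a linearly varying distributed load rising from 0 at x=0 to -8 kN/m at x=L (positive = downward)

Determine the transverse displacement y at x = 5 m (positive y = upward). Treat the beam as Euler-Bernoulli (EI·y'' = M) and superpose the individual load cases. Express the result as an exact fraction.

Load 1 — point force P=16 kN at a=4 m (b=L-a=6):
  y_1 = -Pa²(3x-a)/(6EI)  [x>a] = -16·4²·(3·5-4)/(6·100000) = -44/9375 m
Load 2 — uniform load w=4 kN/m over full span:
  y_2 = -wx²(x²-4Lx+6L²)/(24EI) = -4·5²·(5²-4·10·5+6·10²)/(24·100000) = -17/960 m
Load 3 — applied couple M₀=-16 kN·m at a=5/2 m (b=L-a=15/2):
  y_3 = M₀a(2x-a)/(2EI)  [x>a] = (-16)·(5/2)·(2·5-(5/2))/(2·100000) = -3/2000 m
Load 4 — triangular load w₀=-8 kN/m (0→w₀ over full span):
  y_4 = (w₀Lx³/12-w₀L²x²/6-w₀x⁵/(120L))/EI = ((-8)·10·5³/12-(-8)·10²·5²/6-(-8)·5⁵/(120·10))/100000 = 121/4800 m
Superposition: y = Σ y_i = 49/37500 m ≈ 0.001307 m

y(5) = 49/37500 m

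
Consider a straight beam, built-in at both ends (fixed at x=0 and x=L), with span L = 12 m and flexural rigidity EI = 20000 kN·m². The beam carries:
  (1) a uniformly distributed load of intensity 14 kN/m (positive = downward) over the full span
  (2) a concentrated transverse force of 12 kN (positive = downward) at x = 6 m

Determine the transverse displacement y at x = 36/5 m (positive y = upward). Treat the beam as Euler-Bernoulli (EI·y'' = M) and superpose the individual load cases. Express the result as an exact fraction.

Load 1 — uniform load w=14 kN/m over full span:
  y_1 = -wx²(L-x)²/(24EI) = -14·(36/5)²·(12-(36/5))²/(24·20000) = -13608/390625 m
Load 2 — point force P=12 kN at a=6 m (b=L-a=6):
  y_2 = -Pa²(L-x)²(3bL-(3b+a)(L-x))/(6L³EI)  [x>a] = -12·6²·(12-(36/5))²·(3·6·12-(3·6+6)·(12-(36/5)))/(6·12³·20000) = -378/78125 m
Superposition: y = Σ y_i = -15498/390625 m ≈ -0.039675 m

y(36/5) = -15498/390625 m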